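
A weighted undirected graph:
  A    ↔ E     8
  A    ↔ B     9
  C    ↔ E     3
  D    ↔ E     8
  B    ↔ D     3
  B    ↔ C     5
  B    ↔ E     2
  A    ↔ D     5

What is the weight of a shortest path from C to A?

11

A few of the C→A routes:
C -> E -> A: 3 + 8 = 11
C -> E -> B -> D -> A: 3 + 2 + 3 + 5 = 13
C -> B -> D -> A: 5 + 3 + 5 = 13
C -> B -> A: 5 + 9 = 14
Best route has total 11.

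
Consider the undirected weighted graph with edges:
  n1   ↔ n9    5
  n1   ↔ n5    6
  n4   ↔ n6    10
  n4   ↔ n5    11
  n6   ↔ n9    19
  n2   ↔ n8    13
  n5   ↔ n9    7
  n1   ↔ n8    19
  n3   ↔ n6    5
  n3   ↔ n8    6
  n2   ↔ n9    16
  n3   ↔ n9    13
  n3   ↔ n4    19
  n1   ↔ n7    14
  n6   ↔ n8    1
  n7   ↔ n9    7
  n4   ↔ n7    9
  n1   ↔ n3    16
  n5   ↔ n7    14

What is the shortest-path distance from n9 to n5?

7

Checking several routes:
n9→n1→n5: 5 + 6 = 11
n9→n5: 7
n9→n7→n1→n5: 7 + 14 + 6 = 27
n9→n7→n5: 7 + 14 = 21
Shortest: 7.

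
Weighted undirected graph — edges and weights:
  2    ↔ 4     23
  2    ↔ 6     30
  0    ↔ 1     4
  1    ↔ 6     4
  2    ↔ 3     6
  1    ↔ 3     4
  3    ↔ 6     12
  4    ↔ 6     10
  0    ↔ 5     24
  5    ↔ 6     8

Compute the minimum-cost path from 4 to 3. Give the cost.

Checking several routes:
4 → 6 → 5 → 0 → 1 → 3: 10 + 8 + 24 + 4 + 4 = 50
4 → 6 → 1 → 3: 10 + 4 + 4 = 18
4 → 2 → 3: 23 + 6 = 29
4 → 2 → 6 → 1 → 3: 23 + 30 + 4 + 4 = 61
4 → 6 → 2 → 3: 10 + 30 + 6 = 46
4 → 6 → 3: 10 + 12 = 22
Shortest: 18.

18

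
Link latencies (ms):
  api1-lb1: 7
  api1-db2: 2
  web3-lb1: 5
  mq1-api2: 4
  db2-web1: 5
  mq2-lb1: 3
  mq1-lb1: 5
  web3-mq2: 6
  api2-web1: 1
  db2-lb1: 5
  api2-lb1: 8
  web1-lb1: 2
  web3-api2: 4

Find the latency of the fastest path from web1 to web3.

5

Comparing a few candidate routes:
web1 -> api2 -> web3: 1 + 4 = 5
web1 -> lb1 -> mq2 -> web3: 2 + 3 + 6 = 11
web1 -> lb1 -> api2 -> web3: 2 + 8 + 4 = 14
web1 -> lb1 -> mq1 -> api2 -> web3: 2 + 5 + 4 + 4 = 15
web1 -> api2 -> lb1 -> web3: 1 + 8 + 5 = 14
web1 -> lb1 -> web3: 2 + 5 = 7
Shortest: 5 ms.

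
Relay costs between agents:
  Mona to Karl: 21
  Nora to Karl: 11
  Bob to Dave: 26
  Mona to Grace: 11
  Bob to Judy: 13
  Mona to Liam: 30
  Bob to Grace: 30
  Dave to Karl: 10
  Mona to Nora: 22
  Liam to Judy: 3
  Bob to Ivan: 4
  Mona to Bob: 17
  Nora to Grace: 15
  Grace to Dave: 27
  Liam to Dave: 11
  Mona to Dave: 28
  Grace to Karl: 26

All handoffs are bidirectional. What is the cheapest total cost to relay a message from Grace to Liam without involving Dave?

41

Some routes from Grace to Liam avoiding Dave:
Grace -> Mona -> Bob -> Judy -> Liam: 11 + 17 + 13 + 3 = 44
Grace -> Mona -> Liam: 11 + 30 = 41
Grace -> Bob -> Judy -> Liam: 30 + 13 + 3 = 46
Shortest: 41.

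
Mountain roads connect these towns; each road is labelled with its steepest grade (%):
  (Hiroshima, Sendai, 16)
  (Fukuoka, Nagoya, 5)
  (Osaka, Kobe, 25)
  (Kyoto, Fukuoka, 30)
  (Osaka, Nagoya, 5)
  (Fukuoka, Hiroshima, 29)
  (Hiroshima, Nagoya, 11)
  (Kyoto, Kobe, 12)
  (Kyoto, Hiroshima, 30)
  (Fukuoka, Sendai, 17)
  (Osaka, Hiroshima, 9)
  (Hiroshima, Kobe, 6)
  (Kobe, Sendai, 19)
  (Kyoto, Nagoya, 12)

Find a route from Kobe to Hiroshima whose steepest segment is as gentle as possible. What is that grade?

6

Comparing a few candidate routes:
Kobe - Hiroshima: max(6) = 6
Kobe - Kyoto - Nagoya - Osaka - Hiroshima: max(12, 12, 5, 9) = 12
Kobe - Kyoto - Nagoya - Hiroshima: max(12, 12, 11) = 12
Smallest bottleneck: 6%.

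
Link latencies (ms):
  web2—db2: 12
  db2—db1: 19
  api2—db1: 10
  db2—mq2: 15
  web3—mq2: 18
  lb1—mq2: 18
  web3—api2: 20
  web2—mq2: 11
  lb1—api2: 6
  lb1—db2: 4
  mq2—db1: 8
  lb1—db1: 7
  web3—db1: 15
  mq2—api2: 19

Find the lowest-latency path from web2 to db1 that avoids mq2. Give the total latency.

23

Checking several routes:
web2→db2→lb1→api2→db1: 12 + 4 + 6 + 10 = 32
web2→db2→lb1→db1: 12 + 4 + 7 = 23
web2→db2→db1: 12 + 19 = 31
Best route has total 23 ms.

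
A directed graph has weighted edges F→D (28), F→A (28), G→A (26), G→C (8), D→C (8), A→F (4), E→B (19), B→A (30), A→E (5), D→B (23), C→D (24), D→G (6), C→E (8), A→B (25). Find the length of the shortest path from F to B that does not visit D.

Routes from F to B avoiding D:
F -> A -> B: 28 + 25 = 53
F -> A -> E -> B: 28 + 5 + 19 = 52
Best route has total 52.

52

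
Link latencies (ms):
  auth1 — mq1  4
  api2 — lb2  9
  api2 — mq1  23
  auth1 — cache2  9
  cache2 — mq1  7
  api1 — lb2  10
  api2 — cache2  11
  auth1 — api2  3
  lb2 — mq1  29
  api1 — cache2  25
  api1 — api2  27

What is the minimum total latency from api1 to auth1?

22

Checking several routes:
api1 -> lb2 -> api2 -> auth1: 10 + 9 + 3 = 22
api1 -> cache2 -> mq1 -> auth1: 25 + 7 + 4 = 36
api1 -> cache2 -> auth1: 25 + 9 = 34
api1 -> api2 -> auth1: 27 + 3 = 30
Shortest: 22 ms.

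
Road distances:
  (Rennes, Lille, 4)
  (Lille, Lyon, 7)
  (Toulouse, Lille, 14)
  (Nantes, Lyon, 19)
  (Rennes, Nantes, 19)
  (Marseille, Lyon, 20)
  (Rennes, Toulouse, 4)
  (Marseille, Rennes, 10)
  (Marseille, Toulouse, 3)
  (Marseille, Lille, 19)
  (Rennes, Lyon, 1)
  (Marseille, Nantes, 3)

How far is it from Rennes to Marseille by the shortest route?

7

A few of the Rennes→Marseille routes:
Rennes → Lyon → Marseille: 1 + 20 = 21
Rennes → Toulouse → Marseille: 4 + 3 = 7
Rennes → Nantes → Marseille: 19 + 3 = 22
Rennes → Marseille: 10
Rennes → Lille → Toulouse → Marseille: 4 + 14 + 3 = 21
Shortest: 7.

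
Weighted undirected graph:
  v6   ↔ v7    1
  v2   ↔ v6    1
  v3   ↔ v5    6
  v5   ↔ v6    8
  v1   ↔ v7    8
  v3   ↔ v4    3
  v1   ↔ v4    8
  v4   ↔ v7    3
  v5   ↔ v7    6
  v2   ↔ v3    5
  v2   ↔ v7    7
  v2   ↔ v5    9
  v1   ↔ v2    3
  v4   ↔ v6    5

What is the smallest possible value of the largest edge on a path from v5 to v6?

6

A few of the v5→v6 routes:
v5-v7-v4-v6: max(6, 3, 5) = 6
v5-v3-v2-v6: max(6, 5, 1) = 6
v5-v3-v4-v7-v6: max(6, 3, 3, 1) = 6
v5-v7-v4-v3-v2-v6: max(6, 3, 3, 5, 1) = 6
v5-v7-v6: max(6, 1) = 6
v5-v3-v4-v6: max(6, 3, 5) = 6
Smallest bottleneck: 6.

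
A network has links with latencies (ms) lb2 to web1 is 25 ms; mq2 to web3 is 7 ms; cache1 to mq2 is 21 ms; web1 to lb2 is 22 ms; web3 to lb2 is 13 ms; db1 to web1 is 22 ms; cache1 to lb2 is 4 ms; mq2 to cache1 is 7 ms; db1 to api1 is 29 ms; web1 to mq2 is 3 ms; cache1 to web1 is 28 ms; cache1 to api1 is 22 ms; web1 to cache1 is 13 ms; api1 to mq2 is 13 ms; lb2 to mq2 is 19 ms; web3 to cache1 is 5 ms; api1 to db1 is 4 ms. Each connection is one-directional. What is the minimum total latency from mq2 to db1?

Candidate routes:
mq2-web3-lb2-web1-cache1-api1-db1: 7 + 13 + 25 + 13 + 22 + 4 = 84
mq2-web3-cache1-api1-db1: 7 + 5 + 22 + 4 = 38
mq2-cache1-api1-db1: 7 + 22 + 4 = 33
The minimum is 33 ms.

33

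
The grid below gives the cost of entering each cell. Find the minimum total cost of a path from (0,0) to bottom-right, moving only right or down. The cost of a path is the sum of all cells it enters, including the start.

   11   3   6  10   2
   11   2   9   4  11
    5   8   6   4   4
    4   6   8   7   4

Path (0,0)→(0,1)→(1,1)→(1,2)→(1,3)→(2,3)→(2,4)→(3,4): 11 + 3 + 2 + 9 + 4 + 4 + 4 + 4 = 41.

41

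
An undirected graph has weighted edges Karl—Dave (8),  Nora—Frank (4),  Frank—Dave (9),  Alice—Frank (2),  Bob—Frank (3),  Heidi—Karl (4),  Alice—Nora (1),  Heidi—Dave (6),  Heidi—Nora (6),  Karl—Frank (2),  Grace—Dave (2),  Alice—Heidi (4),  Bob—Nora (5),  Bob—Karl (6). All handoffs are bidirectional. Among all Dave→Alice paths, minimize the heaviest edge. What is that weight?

6

A few of the Dave→Alice routes:
Dave → Heidi → Karl → Bob → Nora → Frank → Alice: max(6, 4, 6, 5, 4, 2) = 6
Dave → Heidi → Karl → Frank → Alice: max(6, 4, 2, 2) = 6
Dave → Heidi → Karl → Bob → Frank → Alice: max(6, 4, 6, 3, 2) = 6
Dave → Heidi → Karl → Frank → Bob → Nora → Alice: max(6, 4, 2, 3, 5, 1) = 6
Dave → Heidi → Karl → Bob → Nora → Alice: max(6, 4, 6, 5, 1) = 6
Dave → Heidi → Karl → Bob → Frank → Nora → Alice: max(6, 4, 6, 3, 4, 1) = 6
The minimum achievable maximum is 6.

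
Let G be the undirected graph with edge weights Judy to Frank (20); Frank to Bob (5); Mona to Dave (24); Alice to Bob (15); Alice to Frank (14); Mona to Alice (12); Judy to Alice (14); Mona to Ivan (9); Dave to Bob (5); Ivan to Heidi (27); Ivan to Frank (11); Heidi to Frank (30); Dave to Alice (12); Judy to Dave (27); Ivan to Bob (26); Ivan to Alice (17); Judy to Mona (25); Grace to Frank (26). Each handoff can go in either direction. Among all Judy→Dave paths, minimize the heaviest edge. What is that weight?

Comparing a few candidate routes:
Judy → Alice → Ivan → Frank → Bob → Dave: max(14, 17, 11, 5, 5) = 17
Judy → Alice → Mona → Ivan → Frank → Bob → Dave: max(14, 12, 9, 11, 5, 5) = 14
Judy → Alice → Frank → Bob → Dave: max(14, 14, 5, 5) = 14
Judy → Alice → Bob → Dave: max(14, 15, 5) = 15
Judy → Alice → Dave: max(14, 12) = 14
The minimum achievable maximum is 14.

14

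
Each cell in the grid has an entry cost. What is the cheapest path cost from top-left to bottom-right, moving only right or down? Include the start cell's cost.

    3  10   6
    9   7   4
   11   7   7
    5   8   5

Take r0c0→r0c1→r0c2→r1c2→r2c2→r3c2 for a total of 3 + 10 + 6 + 4 + 7 + 5 = 35.

35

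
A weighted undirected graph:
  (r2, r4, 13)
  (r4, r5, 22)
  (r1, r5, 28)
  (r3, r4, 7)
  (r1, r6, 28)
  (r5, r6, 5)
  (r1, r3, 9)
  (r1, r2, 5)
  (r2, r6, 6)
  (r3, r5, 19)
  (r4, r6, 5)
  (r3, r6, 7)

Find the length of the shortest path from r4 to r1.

16

Comparing a few candidate routes:
r4 - r2 - r1: 13 + 5 = 18
r4 - r3 - r1: 7 + 9 = 16
r4 - r6 - r2 - r1: 5 + 6 + 5 = 16
Best route has total 16.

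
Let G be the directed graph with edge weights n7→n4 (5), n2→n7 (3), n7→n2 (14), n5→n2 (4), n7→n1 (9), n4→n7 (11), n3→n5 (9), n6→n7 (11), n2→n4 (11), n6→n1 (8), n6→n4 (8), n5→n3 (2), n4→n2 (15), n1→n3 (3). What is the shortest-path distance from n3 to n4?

Candidate routes:
n3 → n5 → n2 → n4: 9 + 4 + 11 = 24
n3 → n5 → n2 → n7 → n4: 9 + 4 + 3 + 5 = 21
Shortest: 21.

21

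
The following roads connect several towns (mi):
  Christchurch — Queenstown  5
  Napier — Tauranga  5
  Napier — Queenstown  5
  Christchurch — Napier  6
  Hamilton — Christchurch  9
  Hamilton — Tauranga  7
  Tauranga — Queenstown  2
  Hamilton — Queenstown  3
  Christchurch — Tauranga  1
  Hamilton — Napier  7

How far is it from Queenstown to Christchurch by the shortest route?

Some routes from Queenstown to Christchurch:
Queenstown → Napier → Tauranga → Christchurch: 5 + 5 + 1 = 11
Queenstown → Christchurch: 5
Queenstown → Tauranga → Christchurch: 2 + 1 = 3
Queenstown → Napier → Christchurch: 5 + 6 = 11
The minimum is 3 mi.

3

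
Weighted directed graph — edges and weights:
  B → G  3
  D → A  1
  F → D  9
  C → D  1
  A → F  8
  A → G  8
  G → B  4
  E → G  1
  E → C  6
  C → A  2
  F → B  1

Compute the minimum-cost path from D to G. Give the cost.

9

Candidate routes:
D - A - F - B - G: 1 + 8 + 1 + 3 = 13
D - A - G: 1 + 8 = 9
Best route has total 9.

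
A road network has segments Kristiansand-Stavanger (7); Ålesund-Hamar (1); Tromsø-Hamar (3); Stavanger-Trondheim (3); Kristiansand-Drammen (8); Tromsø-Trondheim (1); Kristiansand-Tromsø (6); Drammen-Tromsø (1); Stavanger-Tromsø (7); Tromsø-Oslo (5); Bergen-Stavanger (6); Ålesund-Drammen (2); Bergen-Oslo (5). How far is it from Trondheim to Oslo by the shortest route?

6

Some routes from Trondheim to Oslo:
Trondheim→Stavanger→Kristiansand→Tromsø→Oslo: 3 + 7 + 6 + 5 = 21
Trondheim→Tromsø→Stavanger→Bergen→Oslo: 1 + 7 + 6 + 5 = 19
Trondheim→Stavanger→Tromsø→Oslo: 3 + 7 + 5 = 15
Trondheim→Tromsø→Oslo: 1 + 5 = 6
Trondheim→Stavanger→Bergen→Oslo: 3 + 6 + 5 = 14
Shortest: 6 mi.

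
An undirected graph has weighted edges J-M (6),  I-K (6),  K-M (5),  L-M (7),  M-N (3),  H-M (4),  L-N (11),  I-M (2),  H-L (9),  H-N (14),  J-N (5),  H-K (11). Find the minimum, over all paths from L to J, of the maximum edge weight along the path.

7

Checking several routes:
L → M → J: max(7, 6) = 7
L → H → M → J: max(9, 4, 6) = 9
L → M → N → J: max(7, 3, 5) = 7
L → H → M → N → J: max(9, 4, 3, 5) = 9
The minimum achievable maximum is 7.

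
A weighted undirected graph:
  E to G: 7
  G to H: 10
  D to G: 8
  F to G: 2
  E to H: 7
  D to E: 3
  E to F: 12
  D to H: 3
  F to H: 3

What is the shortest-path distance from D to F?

Checking several routes:
D→H→G→F: 3 + 10 + 2 = 15
D→E→G→F: 3 + 7 + 2 = 12
D→E→H→F: 3 + 7 + 3 = 13
D→G→F: 8 + 2 = 10
D→E→F: 3 + 12 = 15
D→H→F: 3 + 3 = 6
Shortest: 6.

6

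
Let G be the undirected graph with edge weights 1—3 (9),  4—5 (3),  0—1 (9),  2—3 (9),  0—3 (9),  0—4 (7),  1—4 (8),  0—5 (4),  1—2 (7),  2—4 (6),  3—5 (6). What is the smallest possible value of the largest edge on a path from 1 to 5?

A few of the 1→5 routes:
1 -> 3 -> 2 -> 4 -> 5: max(9, 9, 6, 3) = 9
1 -> 4 -> 5: max(8, 3) = 8
1 -> 3 -> 2 -> 4 -> 0 -> 5: max(9, 9, 6, 7, 4) = 9
1 -> 2 -> 4 -> 0 -> 5: max(7, 6, 7, 4) = 7
1 -> 2 -> 4 -> 5: max(7, 6, 3) = 7
1 -> 4 -> 0 -> 5: max(8, 7, 4) = 8
Best route has worst link 7.

7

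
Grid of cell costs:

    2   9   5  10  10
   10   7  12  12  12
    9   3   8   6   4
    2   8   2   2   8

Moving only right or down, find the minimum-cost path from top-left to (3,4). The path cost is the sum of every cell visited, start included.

41

Cheapest: [0,0] -> [0,1] -> [1,1] -> [2,1] -> [2,2] -> [3,2] -> [3,3] -> [3,4]
  2 + 9 + 7 + 3 + 8 + 2 + 2 + 8 = 41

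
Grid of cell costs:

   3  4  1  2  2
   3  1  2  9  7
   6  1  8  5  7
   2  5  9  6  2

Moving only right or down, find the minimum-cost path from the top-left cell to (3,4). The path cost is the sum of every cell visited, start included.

28

Best path: r0c0 → r0c1 → r0c2 → r0c3 → r0c4 → r1c4 → r2c4 → r3c4
Cost: 3 + 4 + 1 + 2 + 2 + 7 + 7 + 2 = 28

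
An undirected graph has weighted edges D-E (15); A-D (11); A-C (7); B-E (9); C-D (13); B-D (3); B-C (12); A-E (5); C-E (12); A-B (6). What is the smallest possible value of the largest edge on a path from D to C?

7

Some routes from D to C:
D→B→A→C: max(3, 6, 7) = 7
D→A→C: max(11, 7) = 11
D→A→E→C: max(11, 5, 12) = 12
D→B→E→A→C: max(3, 9, 5, 7) = 9
Smallest bottleneck: 7.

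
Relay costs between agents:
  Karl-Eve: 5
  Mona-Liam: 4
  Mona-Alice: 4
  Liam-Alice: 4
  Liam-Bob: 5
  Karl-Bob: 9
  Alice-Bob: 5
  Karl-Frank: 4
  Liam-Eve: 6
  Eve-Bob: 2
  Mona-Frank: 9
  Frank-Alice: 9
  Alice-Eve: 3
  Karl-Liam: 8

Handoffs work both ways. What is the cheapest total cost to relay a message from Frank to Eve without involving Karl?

Checking several routes:
Frank-Alice-Liam-Eve: 9 + 4 + 6 = 19
Frank-Mona-Alice-Eve: 9 + 4 + 3 = 16
Frank-Mona-Alice-Bob-Eve: 9 + 4 + 5 + 2 = 20
Frank-Alice-Bob-Eve: 9 + 5 + 2 = 16
Frank-Alice-Eve: 9 + 3 = 12
Frank-Mona-Liam-Eve: 9 + 4 + 6 = 19
Shortest: 12.

12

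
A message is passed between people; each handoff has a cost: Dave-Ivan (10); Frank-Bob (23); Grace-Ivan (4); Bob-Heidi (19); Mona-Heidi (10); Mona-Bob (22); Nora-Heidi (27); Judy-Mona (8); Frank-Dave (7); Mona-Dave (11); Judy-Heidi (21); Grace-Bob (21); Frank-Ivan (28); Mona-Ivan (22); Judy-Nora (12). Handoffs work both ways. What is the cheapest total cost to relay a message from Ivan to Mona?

A few of the Ivan→Mona routes:
Ivan → Grace → Bob → Heidi → Mona: 4 + 21 + 19 + 10 = 54
Ivan → Frank → Dave → Mona: 28 + 7 + 11 = 46
Ivan → Dave → Mona: 10 + 11 = 21
Ivan → Grace → Bob → Mona: 4 + 21 + 22 = 47
Ivan → Mona: 22
Shortest: 21.

21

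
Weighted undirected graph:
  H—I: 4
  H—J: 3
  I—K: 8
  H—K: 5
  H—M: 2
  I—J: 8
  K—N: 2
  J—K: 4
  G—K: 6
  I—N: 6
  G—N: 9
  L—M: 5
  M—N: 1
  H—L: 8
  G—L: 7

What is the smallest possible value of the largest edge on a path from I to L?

5

A few of the I→L routes:
I - N - K - H - M - L: max(6, 2, 5, 2, 5) = 6
I - N - K - J - H - M - L: max(6, 2, 4, 3, 2, 5) = 6
I - H - M - L: max(4, 2, 5) = 5
I - N - M - L: max(6, 1, 5) = 6
I - H - K - N - M - L: max(4, 5, 2, 1, 5) = 5
I - H - J - K - N - M - L: max(4, 3, 4, 2, 1, 5) = 5
The minimum achievable maximum is 5.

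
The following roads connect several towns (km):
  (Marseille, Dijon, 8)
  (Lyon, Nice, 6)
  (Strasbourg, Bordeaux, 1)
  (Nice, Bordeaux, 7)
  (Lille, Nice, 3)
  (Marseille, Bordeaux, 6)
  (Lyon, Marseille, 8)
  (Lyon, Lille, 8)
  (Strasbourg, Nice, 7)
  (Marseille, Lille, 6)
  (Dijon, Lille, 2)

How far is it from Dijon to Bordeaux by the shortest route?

12

Checking several routes:
Dijon → Marseille → Bordeaux: 8 + 6 = 14
Dijon → Lille → Nice → Strasbourg → Bordeaux: 2 + 3 + 7 + 1 = 13
Dijon → Lille → Nice → Bordeaux: 2 + 3 + 7 = 12
The minimum is 12 km.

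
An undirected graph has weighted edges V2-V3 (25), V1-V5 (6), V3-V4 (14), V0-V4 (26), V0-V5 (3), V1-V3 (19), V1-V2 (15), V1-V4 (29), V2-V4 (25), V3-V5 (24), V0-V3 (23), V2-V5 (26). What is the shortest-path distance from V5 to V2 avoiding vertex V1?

Some routes from V5 to V2 avoiding V1:
V5 -> V0 -> V3 -> V2: 3 + 23 + 25 = 51
V5 -> V3 -> V2: 24 + 25 = 49
V5 -> V2: 26
Best route has total 26.

26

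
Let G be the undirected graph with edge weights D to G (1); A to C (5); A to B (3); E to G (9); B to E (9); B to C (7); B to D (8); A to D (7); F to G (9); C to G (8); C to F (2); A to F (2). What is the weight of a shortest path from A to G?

8

Some routes from A to G:
A -> B -> D -> G: 3 + 8 + 1 = 12
A -> F -> G: 2 + 9 = 11
A -> F -> C -> G: 2 + 2 + 8 = 12
A -> D -> G: 7 + 1 = 8
A -> C -> G: 5 + 8 = 13
Shortest: 8.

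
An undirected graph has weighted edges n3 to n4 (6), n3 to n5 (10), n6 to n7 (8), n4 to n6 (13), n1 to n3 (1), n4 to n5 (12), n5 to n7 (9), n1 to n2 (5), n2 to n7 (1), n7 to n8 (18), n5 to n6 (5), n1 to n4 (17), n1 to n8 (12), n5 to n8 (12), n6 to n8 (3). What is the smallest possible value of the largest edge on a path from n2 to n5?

8

Some routes from n2 to n5:
n2-n7-n6-n5: max(1, 8, 5) = 8
n2-n1-n3-n5: max(5, 1, 10) = 10
n2-n1-n3-n4-n5: max(5, 1, 6, 12) = 12
n2-n7-n5: max(1, 9) = 9
Best route has worst link 8.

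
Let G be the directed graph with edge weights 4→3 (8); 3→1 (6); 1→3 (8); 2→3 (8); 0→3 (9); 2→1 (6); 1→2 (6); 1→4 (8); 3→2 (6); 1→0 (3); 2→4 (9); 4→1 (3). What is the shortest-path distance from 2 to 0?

Candidate routes:
2 - 4 - 1 - 0: 9 + 3 + 3 = 15
2 - 3 - 1 - 0: 8 + 6 + 3 = 17
2 - 4 - 3 - 1 - 0: 9 + 8 + 6 + 3 = 26
2 - 1 - 0: 6 + 3 = 9
Best route has total 9.

9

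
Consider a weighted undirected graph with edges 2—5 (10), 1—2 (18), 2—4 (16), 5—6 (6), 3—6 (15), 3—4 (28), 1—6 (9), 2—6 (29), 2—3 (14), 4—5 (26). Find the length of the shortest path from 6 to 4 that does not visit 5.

43

Comparing a few candidate routes:
6 - 1 - 2 - 3 - 4: 9 + 18 + 14 + 28 = 69
6 - 1 - 2 - 4: 9 + 18 + 16 = 43
6 - 3 - 2 - 4: 15 + 14 + 16 = 45
6 - 2 - 4: 29 + 16 = 45
6 - 3 - 4: 15 + 28 = 43
Best route has total 43.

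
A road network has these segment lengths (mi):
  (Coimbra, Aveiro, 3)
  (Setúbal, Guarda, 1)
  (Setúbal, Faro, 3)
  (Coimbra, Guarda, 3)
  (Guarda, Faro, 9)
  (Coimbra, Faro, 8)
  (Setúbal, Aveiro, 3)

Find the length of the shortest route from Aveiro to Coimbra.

Checking several routes:
Aveiro-Coimbra: 3
Aveiro-Setúbal-Guarda-Coimbra: 3 + 1 + 3 = 7
Aveiro-Setúbal-Faro-Coimbra: 3 + 3 + 8 = 14
Best route has total 3 mi.

3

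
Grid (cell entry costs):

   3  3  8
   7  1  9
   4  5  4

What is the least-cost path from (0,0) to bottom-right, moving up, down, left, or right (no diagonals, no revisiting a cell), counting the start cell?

16

Path r0c0 -> r0c1 -> r1c1 -> r2c1 -> r2c2: 3 + 3 + 1 + 5 + 4 = 16.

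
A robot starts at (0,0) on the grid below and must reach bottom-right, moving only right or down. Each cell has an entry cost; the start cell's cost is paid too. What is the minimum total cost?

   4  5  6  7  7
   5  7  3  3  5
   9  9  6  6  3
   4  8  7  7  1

30

Best path: r0c0 → r0c1 → r0c2 → r1c2 → r1c3 → r1c4 → r2c4 → r3c4
Cost: 4 + 5 + 6 + 3 + 3 + 5 + 3 + 1 = 30
For comparison, the top-then-right route costs 38.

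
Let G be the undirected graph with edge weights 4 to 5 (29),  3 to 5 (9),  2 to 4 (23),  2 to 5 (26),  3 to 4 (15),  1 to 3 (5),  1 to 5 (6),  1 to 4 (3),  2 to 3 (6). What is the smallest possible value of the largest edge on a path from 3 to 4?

5

Comparing a few candidate routes:
3 -> 4: max(15) = 15
3 -> 5 -> 1 -> 4: max(9, 6, 3) = 9
3 -> 1 -> 4: max(5, 3) = 5
3 -> 2 -> 4: max(6, 23) = 23
3 -> 5 -> 2 -> 4: max(9, 26, 23) = 26
Best route has worst link 5.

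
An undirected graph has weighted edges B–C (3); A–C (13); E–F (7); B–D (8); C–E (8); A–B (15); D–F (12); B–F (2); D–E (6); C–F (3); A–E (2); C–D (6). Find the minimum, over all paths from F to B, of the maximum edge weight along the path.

2

Comparing a few candidate routes:
F -> E -> D -> C -> B: max(7, 6, 6, 3) = 7
F -> C -> B: max(3, 3) = 3
F -> B: max(2) = 2
The minimum achievable maximum is 2.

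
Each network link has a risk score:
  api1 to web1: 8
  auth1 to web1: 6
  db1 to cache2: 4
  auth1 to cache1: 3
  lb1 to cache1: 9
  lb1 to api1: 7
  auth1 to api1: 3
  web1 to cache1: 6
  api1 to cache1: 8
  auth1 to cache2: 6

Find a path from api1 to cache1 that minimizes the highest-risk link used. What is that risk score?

3

A few of the api1→cache1 routes:
api1 → web1 → auth1 → cache1: max(8, 6, 3) = 8
api1 → web1 → cache1: max(8, 6) = 8
api1 → auth1 → cache1: max(3, 3) = 3
api1 → auth1 → web1 → cache1: max(3, 6, 6) = 6
Best route has worst link 3.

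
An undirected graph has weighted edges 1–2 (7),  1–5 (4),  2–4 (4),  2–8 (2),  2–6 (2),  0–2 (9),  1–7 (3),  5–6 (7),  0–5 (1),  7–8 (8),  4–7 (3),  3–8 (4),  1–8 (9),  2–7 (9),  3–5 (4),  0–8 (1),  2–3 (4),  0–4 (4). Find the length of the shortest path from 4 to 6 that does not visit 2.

Comparing a few candidate routes:
4 -> 7 -> 1 -> 5 -> 6: 3 + 3 + 4 + 7 = 17
4 -> 0 -> 5 -> 6: 4 + 1 + 7 = 12
4 -> 7 -> 1 -> 8 -> 0 -> 5 -> 6: 3 + 3 + 9 + 1 + 1 + 7 = 24
4 -> 0 -> 8 -> 3 -> 5 -> 6: 4 + 1 + 4 + 4 + 7 = 20
4 -> 0 -> 8 -> 1 -> 5 -> 6: 4 + 1 + 9 + 4 + 7 = 25
4 -> 7 -> 8 -> 0 -> 5 -> 6: 3 + 8 + 1 + 1 + 7 = 20
Best route has total 12.

12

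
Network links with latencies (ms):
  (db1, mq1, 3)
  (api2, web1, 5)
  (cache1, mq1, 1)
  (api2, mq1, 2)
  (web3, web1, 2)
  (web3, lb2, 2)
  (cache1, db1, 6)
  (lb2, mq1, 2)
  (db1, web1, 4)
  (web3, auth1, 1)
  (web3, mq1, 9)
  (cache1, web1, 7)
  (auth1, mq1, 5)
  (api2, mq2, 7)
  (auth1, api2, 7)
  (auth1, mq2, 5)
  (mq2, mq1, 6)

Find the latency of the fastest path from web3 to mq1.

Checking several routes:
web3 → web1 → db1 → mq1: 2 + 4 + 3 = 9
web3 → web1 → api2 → mq1: 2 + 5 + 2 = 9
web3 → lb2 → mq1: 2 + 2 = 4
web3 → mq1: 9
web3 → auth1 → mq1: 1 + 5 = 6
Shortest: 4 ms.

4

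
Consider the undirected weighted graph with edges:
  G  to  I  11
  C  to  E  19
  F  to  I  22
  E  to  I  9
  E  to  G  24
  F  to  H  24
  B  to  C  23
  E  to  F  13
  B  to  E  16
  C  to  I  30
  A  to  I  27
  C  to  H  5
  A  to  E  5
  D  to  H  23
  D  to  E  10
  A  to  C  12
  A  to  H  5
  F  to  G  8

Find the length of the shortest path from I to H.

19

Comparing a few candidate routes:
I - G - F - E - A - H: 11 + 8 + 13 + 5 + 5 = 42
I - E - A - H: 9 + 5 + 5 = 19
I - E - A - C - H: 9 + 5 + 12 + 5 = 31
I - E - C - H: 9 + 19 + 5 = 33
I - C - H: 30 + 5 = 35
I - A - H: 27 + 5 = 32
The minimum is 19.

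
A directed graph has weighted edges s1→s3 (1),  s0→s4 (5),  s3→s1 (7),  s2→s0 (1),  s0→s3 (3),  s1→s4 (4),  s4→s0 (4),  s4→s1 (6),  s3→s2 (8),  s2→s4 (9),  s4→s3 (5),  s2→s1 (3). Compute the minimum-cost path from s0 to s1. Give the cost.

10

A few of the s0→s1 routes:
s0 → s3 → s2 → s1: 3 + 8 + 3 = 14
s0 → s4 → s3 → s1: 5 + 5 + 7 = 17
s0 → s3 → s1: 3 + 7 = 10
s0 → s4 → s1: 5 + 6 = 11
Shortest: 10.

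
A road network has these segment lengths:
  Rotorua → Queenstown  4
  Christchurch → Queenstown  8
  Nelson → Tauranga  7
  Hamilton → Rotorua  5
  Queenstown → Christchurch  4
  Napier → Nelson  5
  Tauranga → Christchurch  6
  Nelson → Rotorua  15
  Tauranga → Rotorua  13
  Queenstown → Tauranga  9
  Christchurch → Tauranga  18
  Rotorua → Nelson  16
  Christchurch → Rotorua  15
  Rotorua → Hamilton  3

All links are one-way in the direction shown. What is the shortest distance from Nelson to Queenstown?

Some routes from Nelson to Queenstown:
Nelson -> Tauranga -> Rotorua -> Queenstown: 7 + 13 + 4 = 24
Nelson -> Rotorua -> Queenstown: 15 + 4 = 19
Nelson -> Tauranga -> Christchurch -> Queenstown: 7 + 6 + 8 = 21
The minimum is 19.

19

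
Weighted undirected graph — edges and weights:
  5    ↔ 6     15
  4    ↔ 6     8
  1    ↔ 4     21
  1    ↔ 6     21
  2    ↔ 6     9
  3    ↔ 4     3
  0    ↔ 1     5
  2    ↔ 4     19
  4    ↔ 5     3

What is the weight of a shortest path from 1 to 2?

Candidate routes:
1 - 4 - 2: 21 + 19 = 40
1 - 6 - 2: 21 + 9 = 30
1 - 4 - 5 - 6 - 2: 21 + 3 + 15 + 9 = 48
1 - 4 - 6 - 2: 21 + 8 + 9 = 38
1 - 6 - 5 - 4 - 2: 21 + 15 + 3 + 19 = 58
1 - 6 - 4 - 2: 21 + 8 + 19 = 48
The minimum is 30.

30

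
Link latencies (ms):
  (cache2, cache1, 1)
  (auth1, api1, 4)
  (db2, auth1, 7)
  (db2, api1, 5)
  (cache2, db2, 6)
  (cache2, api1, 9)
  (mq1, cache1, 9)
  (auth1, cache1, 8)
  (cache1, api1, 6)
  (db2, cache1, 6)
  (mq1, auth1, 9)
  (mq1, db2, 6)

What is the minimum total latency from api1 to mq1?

11

A few of the api1→mq1 routes:
api1→cache1→mq1: 6 + 9 = 15
api1→auth1→mq1: 4 + 9 = 13
api1→db2→mq1: 5 + 6 = 11
Shortest: 11 ms.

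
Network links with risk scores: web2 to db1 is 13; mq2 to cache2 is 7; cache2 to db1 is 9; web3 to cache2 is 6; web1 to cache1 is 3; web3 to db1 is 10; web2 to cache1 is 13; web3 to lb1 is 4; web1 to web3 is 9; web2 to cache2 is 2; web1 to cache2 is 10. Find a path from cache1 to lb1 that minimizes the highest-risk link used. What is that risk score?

9

Checking several routes:
cache1 → web2 → cache2 → web1 → web3 → lb1: max(13, 2, 10, 9, 4) = 13
cache1 → web2 → cache2 → web3 → lb1: max(13, 2, 6, 4) = 13
cache1 → web1 → web3 → lb1: max(3, 9, 4) = 9
cache1 → web2 → cache2 → db1 → web3 → lb1: max(13, 2, 9, 10, 4) = 13
cache1 → web1 → cache2 → web3 → lb1: max(3, 10, 6, 4) = 10
cache1 → web1 → cache2 → db1 → web3 → lb1: max(3, 10, 9, 10, 4) = 10
The minimum achievable maximum is 9.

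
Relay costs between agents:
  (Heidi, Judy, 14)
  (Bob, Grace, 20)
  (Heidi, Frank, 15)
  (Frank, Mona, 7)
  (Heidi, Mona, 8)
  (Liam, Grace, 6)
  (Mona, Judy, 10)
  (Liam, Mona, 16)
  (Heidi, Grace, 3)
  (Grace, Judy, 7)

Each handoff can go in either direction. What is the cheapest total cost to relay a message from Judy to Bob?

27

Some routes from Judy to Bob:
Judy → Mona → Liam → Grace → Bob: 10 + 16 + 6 + 20 = 52
Judy → Heidi → Grace → Bob: 14 + 3 + 20 = 37
Judy → Mona → Heidi → Grace → Bob: 10 + 8 + 3 + 20 = 41
Judy → Heidi → Mona → Liam → Grace → Bob: 14 + 8 + 16 + 6 + 20 = 64
Judy → Grace → Bob: 7 + 20 = 27
Judy → Mona → Frank → Heidi → Grace → Bob: 10 + 7 + 15 + 3 + 20 = 55
Best route has total 27.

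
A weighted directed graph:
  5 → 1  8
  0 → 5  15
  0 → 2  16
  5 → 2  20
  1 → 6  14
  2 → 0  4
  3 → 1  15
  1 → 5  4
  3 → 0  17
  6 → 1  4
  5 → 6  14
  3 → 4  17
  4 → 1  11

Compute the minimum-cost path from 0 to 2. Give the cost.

Paths from 0 to 2:
0-5-2: 15 + 20 = 35
0-2: 16
Best route has total 16.

16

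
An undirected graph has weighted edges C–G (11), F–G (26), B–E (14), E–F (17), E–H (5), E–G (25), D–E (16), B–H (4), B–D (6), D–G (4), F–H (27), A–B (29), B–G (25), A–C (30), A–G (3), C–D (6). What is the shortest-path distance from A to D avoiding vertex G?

35

Checking several routes:
A-C-D: 30 + 6 = 36
A-B-D: 29 + 6 = 35
A-B-H-E-D: 29 + 4 + 5 + 16 = 54
The minimum is 35.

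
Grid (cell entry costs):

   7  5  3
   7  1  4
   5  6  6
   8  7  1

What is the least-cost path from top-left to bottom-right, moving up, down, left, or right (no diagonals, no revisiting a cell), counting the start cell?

24

Cheapest: (0,0) -> (0,1) -> (1,1) -> (1,2) -> (2,2) -> (3,2)
  7 + 5 + 1 + 4 + 6 + 1 = 24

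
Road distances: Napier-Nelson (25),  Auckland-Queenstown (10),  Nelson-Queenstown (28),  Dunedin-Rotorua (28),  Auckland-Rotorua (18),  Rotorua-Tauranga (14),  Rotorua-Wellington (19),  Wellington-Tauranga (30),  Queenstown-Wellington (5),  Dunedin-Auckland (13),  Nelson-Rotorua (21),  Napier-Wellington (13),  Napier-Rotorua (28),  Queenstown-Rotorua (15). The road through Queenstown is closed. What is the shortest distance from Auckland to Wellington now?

Some routes from Auckland to Wellington avoiding Queenstown:
Auckland -> Rotorua -> Wellington: 18 + 19 = 37
Auckland -> Rotorua -> Napier -> Wellington: 18 + 28 + 13 = 59
Auckland -> Dunedin -> Rotorua -> Wellington: 13 + 28 + 19 = 60
Shortest: 37.

37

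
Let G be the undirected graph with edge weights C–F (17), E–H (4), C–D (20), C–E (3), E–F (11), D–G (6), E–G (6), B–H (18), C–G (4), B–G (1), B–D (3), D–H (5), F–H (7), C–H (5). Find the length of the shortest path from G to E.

6

Some routes from G to E:
G -> C -> H -> E: 4 + 5 + 4 = 13
G -> E: 6
G -> C -> E: 4 + 3 = 7
G -> B -> D -> H -> C -> E: 1 + 3 + 5 + 5 + 3 = 17
G -> D -> H -> E: 6 + 5 + 4 = 15
G -> B -> D -> H -> E: 1 + 3 + 5 + 4 = 13
The minimum is 6.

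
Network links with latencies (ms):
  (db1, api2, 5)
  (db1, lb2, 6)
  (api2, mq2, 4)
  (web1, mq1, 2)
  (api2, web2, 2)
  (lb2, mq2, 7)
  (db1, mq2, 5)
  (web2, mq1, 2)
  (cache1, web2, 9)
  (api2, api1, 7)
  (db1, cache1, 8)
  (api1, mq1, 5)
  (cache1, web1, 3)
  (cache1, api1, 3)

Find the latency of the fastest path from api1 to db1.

11

Comparing a few candidate routes:
api1→api2→db1: 7 + 5 = 12
api1→cache1→db1: 3 + 8 = 11
api1→mq1→web2→api2→db1: 5 + 2 + 2 + 5 = 14
Best route has total 11 ms.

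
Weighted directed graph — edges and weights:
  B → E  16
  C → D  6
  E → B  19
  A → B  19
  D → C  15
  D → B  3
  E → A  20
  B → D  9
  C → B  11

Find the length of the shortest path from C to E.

Candidate routes:
C → D → B → E: 6 + 3 + 16 = 25
C → B → E: 11 + 16 = 27
The minimum is 25.

25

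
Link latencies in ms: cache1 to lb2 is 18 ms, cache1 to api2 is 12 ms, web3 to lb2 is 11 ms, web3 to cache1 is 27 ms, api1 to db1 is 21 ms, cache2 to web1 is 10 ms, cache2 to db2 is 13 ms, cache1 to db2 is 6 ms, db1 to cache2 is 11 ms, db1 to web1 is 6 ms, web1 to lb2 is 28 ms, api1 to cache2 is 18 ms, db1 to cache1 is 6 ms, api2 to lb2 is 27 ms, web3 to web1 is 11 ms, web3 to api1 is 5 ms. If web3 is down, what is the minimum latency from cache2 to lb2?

A few of the cache2→lb2 routes:
cache2 - web1 - lb2: 10 + 28 = 38
cache2 - db1 - cache1 - lb2: 11 + 6 + 18 = 35
cache2 - web1 - db1 - cache1 - lb2: 10 + 6 + 6 + 18 = 40
cache2 - db2 - cache1 - lb2: 13 + 6 + 18 = 37
cache2 - db1 - web1 - lb2: 11 + 6 + 28 = 45
cache2 - db1 - cache1 - api2 - lb2: 11 + 6 + 12 + 27 = 56
Best route has total 35 ms.

35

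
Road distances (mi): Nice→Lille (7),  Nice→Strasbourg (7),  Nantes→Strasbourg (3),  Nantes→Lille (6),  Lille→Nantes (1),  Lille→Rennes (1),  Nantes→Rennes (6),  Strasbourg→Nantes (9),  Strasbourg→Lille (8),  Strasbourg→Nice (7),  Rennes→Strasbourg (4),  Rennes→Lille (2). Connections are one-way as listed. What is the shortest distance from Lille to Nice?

11

Routes from Lille to Nice:
Lille - Nantes - Strasbourg - Nice: 1 + 3 + 7 = 11
Lille - Nantes - Rennes - Strasbourg - Nice: 1 + 6 + 4 + 7 = 18
Lille - Rennes - Strasbourg - Nice: 1 + 4 + 7 = 12
Shortest: 11 mi.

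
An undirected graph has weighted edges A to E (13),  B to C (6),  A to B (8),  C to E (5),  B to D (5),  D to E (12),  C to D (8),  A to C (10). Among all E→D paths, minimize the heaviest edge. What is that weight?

6

Checking several routes:
E → C → A → B → D: max(5, 10, 8, 5) = 10
E → C → D: max(5, 8) = 8
E → D: max(12) = 12
E → C → B → D: max(5, 6, 5) = 6
The minimum achievable maximum is 6.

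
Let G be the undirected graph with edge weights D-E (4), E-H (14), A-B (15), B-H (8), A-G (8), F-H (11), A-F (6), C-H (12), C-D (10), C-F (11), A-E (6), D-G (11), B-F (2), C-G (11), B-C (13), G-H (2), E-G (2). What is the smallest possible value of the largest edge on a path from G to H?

A few of the G→H routes:
G -> E -> A -> F -> B -> H: max(2, 6, 6, 2, 8) = 8
G -> H: max(2) = 2
G -> A -> F -> B -> H: max(8, 6, 2, 8) = 8
Smallest bottleneck: 2.

2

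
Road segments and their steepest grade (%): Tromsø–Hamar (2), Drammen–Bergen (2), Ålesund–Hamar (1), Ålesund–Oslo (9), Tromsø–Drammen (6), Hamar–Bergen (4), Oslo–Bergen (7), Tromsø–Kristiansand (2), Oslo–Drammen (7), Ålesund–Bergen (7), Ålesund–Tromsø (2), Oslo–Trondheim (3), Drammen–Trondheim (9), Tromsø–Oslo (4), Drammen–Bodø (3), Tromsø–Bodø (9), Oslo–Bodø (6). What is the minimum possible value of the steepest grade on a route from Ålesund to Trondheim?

4

Checking several routes:
Ålesund→Tromsø→Oslo→Trondheim: max(2, 4, 3) = 4
Ålesund→Hamar→Bergen→Drammen→Tromsø→Oslo→Trondheim: max(1, 4, 2, 6, 4, 3) = 6
Ålesund→Hamar→Tromsø→Oslo→Trondheim: max(1, 2, 4, 3) = 4
Ålesund→Hamar→Tromsø→Drammen→Bodø→Oslo→Trondheim: max(1, 2, 6, 3, 6, 3) = 6
Smallest bottleneck: 4%.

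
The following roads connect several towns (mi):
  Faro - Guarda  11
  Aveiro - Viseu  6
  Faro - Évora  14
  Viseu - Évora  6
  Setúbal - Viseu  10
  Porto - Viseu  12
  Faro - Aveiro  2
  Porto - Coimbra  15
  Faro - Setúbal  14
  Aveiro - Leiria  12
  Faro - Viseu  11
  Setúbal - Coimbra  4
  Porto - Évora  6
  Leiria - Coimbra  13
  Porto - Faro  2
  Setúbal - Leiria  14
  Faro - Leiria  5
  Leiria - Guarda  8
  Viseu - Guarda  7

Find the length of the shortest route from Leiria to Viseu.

13

A few of the Leiria→Viseu routes:
Leiria→Guarda→Viseu: 8 + 7 = 15
Leiria→Faro→Viseu: 5 + 11 = 16
Leiria→Faro→Porto→Évora→Viseu: 5 + 2 + 6 + 6 = 19
Leiria→Aveiro→Viseu: 12 + 6 = 18
Leiria→Faro→Aveiro→Viseu: 5 + 2 + 6 = 13
Leiria→Faro→Porto→Viseu: 5 + 2 + 12 = 19
Shortest: 13 mi.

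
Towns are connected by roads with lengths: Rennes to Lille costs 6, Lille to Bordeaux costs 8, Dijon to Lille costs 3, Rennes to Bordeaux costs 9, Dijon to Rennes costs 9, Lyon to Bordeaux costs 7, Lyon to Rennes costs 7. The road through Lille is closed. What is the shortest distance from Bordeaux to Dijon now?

Routes from Bordeaux to Dijon avoiding Lille:
Bordeaux -> Lyon -> Rennes -> Dijon: 7 + 7 + 9 = 23
Bordeaux -> Rennes -> Dijon: 9 + 9 = 18
The minimum is 18.

18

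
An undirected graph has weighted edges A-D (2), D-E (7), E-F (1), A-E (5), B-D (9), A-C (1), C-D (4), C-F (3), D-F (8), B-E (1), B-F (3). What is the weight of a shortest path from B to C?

5

Checking several routes:
B-F-E-A-C: 3 + 1 + 5 + 1 = 10
B-E-F-C: 1 + 1 + 3 = 5
B-F-C: 3 + 3 = 6
B-E-A-C: 1 + 5 + 1 = 7
The minimum is 5.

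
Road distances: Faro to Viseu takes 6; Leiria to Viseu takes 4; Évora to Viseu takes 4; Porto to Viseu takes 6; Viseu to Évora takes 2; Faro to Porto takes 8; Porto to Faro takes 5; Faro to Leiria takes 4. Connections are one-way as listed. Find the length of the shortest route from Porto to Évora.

Routes from Porto to Évora:
Porto -> Faro -> Leiria -> Viseu -> Évora: 5 + 4 + 4 + 2 = 15
Porto -> Faro -> Viseu -> Évora: 5 + 6 + 2 = 13
Porto -> Viseu -> Évora: 6 + 2 = 8
The minimum is 8.

8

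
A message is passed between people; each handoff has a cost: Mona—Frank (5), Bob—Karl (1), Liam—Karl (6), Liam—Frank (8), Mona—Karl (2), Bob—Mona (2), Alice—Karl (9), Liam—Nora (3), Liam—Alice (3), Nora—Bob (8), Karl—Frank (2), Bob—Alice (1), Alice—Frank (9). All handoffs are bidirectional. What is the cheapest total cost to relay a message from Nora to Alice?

6

Checking several routes:
Nora -> Liam -> Frank -> Karl -> Bob -> Alice: 3 + 8 + 2 + 1 + 1 = 15
Nora -> Liam -> Karl -> Bob -> Alice: 3 + 6 + 1 + 1 = 11
Nora -> Bob -> Karl -> Alice: 8 + 1 + 9 = 18
Nora -> Liam -> Karl -> Mona -> Bob -> Alice: 3 + 6 + 2 + 2 + 1 = 14
Nora -> Bob -> Alice: 8 + 1 = 9
Nora -> Liam -> Alice: 3 + 3 = 6
Best route has total 6.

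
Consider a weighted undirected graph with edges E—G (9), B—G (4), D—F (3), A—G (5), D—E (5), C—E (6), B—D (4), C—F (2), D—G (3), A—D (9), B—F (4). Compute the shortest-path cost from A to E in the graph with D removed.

14

Routes from A to E avoiding D:
A→G→E: 5 + 9 = 14
A→G→B→F→C→E: 5 + 4 + 4 + 2 + 6 = 21
Shortest: 14.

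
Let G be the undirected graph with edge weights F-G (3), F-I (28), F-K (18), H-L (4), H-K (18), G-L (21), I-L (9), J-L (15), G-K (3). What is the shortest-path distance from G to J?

Routes from G to J:
G - K - F - I - L - J: 3 + 18 + 28 + 9 + 15 = 73
G - F - K - H - L - J: 3 + 18 + 18 + 4 + 15 = 58
G - K - H - L - J: 3 + 18 + 4 + 15 = 40
G - L - J: 21 + 15 = 36
G - F - I - L - J: 3 + 28 + 9 + 15 = 55
Shortest: 36.

36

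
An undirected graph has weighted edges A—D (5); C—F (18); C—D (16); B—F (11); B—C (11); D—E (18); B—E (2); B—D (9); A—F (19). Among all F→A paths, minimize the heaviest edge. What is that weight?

A few of the F→A routes:
F→C→D→A: max(18, 16, 5) = 18
F→C→B→D→A: max(18, 11, 9, 5) = 18
F→B→D→A: max(11, 9, 5) = 11
F→C→B→E→D→A: max(18, 11, 2, 18, 5) = 18
F→B→C→D→A: max(11, 11, 16, 5) = 16
The minimum achievable maximum is 11.

11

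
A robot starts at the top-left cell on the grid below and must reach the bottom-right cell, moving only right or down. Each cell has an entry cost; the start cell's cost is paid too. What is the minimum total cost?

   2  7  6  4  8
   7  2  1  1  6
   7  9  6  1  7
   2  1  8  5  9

Best path: r0c0→r0c1→r1c1→r1c2→r1c3→r2c3→r3c3→r3c4
Cost: 2 + 7 + 2 + 1 + 1 + 1 + 5 + 9 = 28
For comparison, the top-then-right route costs 49.

28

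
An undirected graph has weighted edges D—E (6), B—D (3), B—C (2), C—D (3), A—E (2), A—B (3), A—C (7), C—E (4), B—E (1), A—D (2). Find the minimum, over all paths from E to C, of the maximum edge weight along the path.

2

Comparing a few candidate routes:
E - B - C: max(1, 2) = 2
E - A - B - C: max(2, 3, 2) = 3
E - A - D - B - C: max(2, 2, 3, 2) = 3
E - B - A - D - C: max(1, 3, 2, 3) = 3
E - A - B - D - C: max(2, 3, 3, 3) = 3
E - A - D - C: max(2, 2, 3) = 3
The minimum achievable maximum is 2.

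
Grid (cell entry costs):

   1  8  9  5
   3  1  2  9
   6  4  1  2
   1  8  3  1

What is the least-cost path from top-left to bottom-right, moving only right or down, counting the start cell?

11

Cheapest: r0c0→r1c0→r1c1→r1c2→r2c2→r2c3→r3c3
  1 + 3 + 1 + 2 + 1 + 2 + 1 = 11
(Top row then right column would cost 35.)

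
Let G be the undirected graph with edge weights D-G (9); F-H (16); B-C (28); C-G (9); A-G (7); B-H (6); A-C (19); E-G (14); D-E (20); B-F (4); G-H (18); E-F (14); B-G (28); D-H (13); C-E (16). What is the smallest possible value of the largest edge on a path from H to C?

13

A few of the H→C routes:
H - B - F - E - G - C: max(6, 4, 14, 14, 9) = 14
H - B - F - E - C: max(6, 4, 14, 16) = 16
H - D - G - C: max(13, 9, 9) = 13
Best route has worst link 13.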